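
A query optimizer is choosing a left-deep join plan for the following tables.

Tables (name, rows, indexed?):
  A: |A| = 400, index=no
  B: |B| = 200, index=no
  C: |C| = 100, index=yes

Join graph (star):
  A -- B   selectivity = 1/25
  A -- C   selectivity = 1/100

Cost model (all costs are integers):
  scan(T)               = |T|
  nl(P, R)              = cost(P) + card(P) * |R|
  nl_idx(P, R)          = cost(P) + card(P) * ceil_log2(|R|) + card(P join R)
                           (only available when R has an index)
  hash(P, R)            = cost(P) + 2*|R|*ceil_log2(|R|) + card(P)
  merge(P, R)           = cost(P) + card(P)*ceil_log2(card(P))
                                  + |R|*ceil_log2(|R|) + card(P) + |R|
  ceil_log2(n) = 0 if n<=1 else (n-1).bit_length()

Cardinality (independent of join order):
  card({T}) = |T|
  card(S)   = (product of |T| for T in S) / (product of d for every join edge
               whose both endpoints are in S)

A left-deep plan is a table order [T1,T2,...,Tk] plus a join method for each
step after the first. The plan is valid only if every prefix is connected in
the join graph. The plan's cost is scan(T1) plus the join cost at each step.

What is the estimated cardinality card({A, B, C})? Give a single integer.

Tables in S: A(400), B(200), C(100)
Edges inside S: A-B(d=25), A-C(d=100)
numerator = 400 * 200 * 100 = 8000000
denominator = 25 * 100 = 2500
card(S) = 8000000 / 2500 = 3200

3200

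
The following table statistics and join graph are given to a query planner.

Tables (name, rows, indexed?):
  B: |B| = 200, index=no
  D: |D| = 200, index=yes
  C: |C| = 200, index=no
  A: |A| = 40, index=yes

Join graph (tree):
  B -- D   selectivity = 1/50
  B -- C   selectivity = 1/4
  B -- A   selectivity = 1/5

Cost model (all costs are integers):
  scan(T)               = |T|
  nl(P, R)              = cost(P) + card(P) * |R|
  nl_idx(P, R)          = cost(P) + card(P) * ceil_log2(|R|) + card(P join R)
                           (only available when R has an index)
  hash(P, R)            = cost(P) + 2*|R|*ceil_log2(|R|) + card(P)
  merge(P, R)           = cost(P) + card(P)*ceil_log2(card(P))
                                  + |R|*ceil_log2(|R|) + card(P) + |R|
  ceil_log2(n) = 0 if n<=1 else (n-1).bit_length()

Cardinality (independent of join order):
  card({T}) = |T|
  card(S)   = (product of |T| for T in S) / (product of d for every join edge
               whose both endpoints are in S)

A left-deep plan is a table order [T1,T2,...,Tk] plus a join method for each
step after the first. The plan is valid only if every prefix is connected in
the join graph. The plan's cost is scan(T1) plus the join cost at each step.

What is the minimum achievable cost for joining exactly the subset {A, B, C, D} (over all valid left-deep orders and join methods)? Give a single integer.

Selinger DP over subsets of {A,B,C,D}:
  {B}: scan cost=200, card=200
  {D}: scan cost=200, card=200
  {C}: scan cost=200, card=200
  {A}: scan cost=40, card=40
  {BD}: card=800; try (D,nl_idx)→2600, (D,hash)→3600, (B,hash)→3600, (D,merge)→3800, (B,merge)→3800, (D,nl)→40200 …(+1); best=2600 via (D,nl_idx)
  {BC}: card=10000; try (C,hash)→3600, (B,hash)→3600, (C,merge)→3800, (B,merge)→3800, (C,nl)→40200, (B,nl)→40200; best=3600 via (C,hash)
  {AB}: card=1600; try (A,hash)→880, (B,merge)→2120, (A,merge)→2280, (A,nl_idx)→3000, (B,hash)→3280, (B,nl)→8040 …(+1); best=880 via (A,hash)
  {BCD}: card=40000; try (C,hash)→6600, (C,merge)→13200, (D,hash)→16800, (D,nl_idx)→123600, (D,merge)→155400, (C,nl)→162600 …(+1); best=6600 via (C,hash)
  {ABD}: card=6400; try (A,hash)→3880, (D,hash)→5680, (A,merge)→11680, (A,nl_idx)→13800, (D,nl_idx)→20080, (D,merge)→21880 …(+2); best=3880 via (A,hash)
  {ABC}: card=80000; try (C,hash)→5680, (A,hash)→14080, (C,merge)→21880, (A,nl_idx)→143600, (A,merge)→153880, (C,nl)→320880 …(+1); best=5680 via (C,hash)
  {ABCD}: card=320000; try (C,hash)→13480, (A,hash)→47080, (D,hash)→88880, (C,merge)→95280, (A,nl_idx)→566600, (A,merge)→686880 …(+5); best=13480 via (C,hash)

13480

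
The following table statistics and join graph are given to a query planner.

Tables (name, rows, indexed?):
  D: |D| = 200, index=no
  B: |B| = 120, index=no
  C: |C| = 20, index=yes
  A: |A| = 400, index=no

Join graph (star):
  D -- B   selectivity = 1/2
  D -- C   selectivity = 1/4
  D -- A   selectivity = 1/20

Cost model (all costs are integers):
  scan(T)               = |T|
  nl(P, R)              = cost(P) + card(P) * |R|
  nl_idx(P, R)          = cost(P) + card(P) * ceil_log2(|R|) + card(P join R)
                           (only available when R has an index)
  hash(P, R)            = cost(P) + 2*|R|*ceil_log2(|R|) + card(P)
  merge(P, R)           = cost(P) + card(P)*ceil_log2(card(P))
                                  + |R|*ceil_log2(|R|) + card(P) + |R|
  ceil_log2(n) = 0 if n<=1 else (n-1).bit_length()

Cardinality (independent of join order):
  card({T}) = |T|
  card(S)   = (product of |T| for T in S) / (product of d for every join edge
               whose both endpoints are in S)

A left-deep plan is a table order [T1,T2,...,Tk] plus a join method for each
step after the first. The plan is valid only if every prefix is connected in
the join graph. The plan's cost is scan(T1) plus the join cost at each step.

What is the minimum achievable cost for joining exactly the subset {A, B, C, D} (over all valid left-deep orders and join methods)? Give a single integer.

29880

Selinger DP over subsets of {A,B,C,D}:
  {D}: scan cost=200, card=200
  {B}: scan cost=120, card=120
  {C}: scan cost=20, card=20
  {A}: scan cost=400, card=400
  {BD}: card=12000; try (B,hash)→2080, (D,merge)→2880, (B,merge)→2960, (D,hash)→3440, (D,nl)→24120, (B,nl)→24200; best=2080 via (B,hash)
  {CD}: card=1000; try (C,hash)→600, (D,merge)→1940, (C,merge)→2120, (C,nl_idx)→2200, (D,hash)→3240, (D,nl)→4020 …(+1); best=600 via (C,hash)
  {AD}: card=4000; try (D,hash)→4000, (A,merge)→6000, (D,merge)→6200, (A,hash)→7600, (A,nl)→80200, (D,nl)→80400; best=4000 via (D,hash)
  {BCD}: card=60000; try (B,hash)→3280, (B,merge)→12560, (C,hash)→14280, (B,nl)→120600, (C,nl_idx)→122080, (C,merge)→182200 …(+1); best=3280 via (B,hash)
  {ABD}: card=240000; try (B,hash)→9680, (A,hash)→21280, (B,merge)→56960, (A,merge)→186080, (B,nl)→484000, (A,nl)→4802080; best=9680 via (B,hash)
  {ACD}: card=20000; try (C,hash)→8200, (A,hash)→8800, (A,merge)→15600, (C,nl_idx)→44000, (C,merge)→56120, (C,nl)→84000 …(+1); best=8200 via (C,hash)
  {ABCD}: card=1200000; try (B,hash)→29880, (A,hash)→70480, (C,hash)→249880, (B,merge)→329160, (A,merge)→1027280, (B,nl)→2408200 …(+4); best=29880 via (B,hash)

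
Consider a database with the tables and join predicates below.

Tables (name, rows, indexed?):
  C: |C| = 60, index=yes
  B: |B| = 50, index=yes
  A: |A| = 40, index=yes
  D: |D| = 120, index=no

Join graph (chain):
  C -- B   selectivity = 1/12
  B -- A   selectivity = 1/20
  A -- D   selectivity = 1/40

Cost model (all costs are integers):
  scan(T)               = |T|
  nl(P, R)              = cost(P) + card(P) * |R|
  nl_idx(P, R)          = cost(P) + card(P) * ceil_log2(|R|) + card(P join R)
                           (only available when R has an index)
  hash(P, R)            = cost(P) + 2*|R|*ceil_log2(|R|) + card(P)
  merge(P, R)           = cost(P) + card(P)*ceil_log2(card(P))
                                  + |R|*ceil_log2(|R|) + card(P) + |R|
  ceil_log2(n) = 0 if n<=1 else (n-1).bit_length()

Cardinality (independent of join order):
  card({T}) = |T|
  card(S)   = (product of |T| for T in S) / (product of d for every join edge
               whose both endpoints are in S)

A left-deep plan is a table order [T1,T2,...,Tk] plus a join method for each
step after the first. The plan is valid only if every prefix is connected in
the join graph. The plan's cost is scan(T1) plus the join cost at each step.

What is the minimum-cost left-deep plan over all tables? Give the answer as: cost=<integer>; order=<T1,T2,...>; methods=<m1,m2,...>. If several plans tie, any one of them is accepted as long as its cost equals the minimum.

cost=2460; order=D,A,B,C; methods=hash,hash,hash

Selinger DP (subsets sized 1..n):
  {C}: scan cost=60, card=60
  {B}: scan cost=50, card=50
  {A}: scan cost=40, card=40
  {D}: scan cost=120, card=120
  {BC}: card=250; try (C,nl_idx)→600, (B,nl_idx)→670, (B,hash)→720, (C,hash)→820, (C,merge)→820, (B,merge)→830 …(+2); best=600 via (C,nl_idx)
  {AB}: card=100; try (B,nl_idx)→380, (A,nl_idx)→450, (A,hash)→580, (B,merge)→670, (B,hash)→680, (A,merge)→680 …(+2); best=380 via (B,nl_idx)
  {AD}: card=120; try (A,hash)→720, (A,nl_idx)→960, (D,merge)→1280, (A,merge)→1360, (D,hash)→1760, (D,nl)→4840 …(+1); best=720 via (A,hash)
  {ABC}: card=500; try (C,hash)→1200, (A,hash)→1330, (C,nl_idx)→1480, (C,merge)→1600, (A,nl_idx)→2600, (A,merge)→3130 …(+2); best=1200 via (C,hash)
  {ABD}: card=300; try (B,hash)→1440, (B,nl_idx)→1740, (B,merge)→2030, (D,merge)→2140, (D,hash)→2160, (B,nl)→6720 …(+1); best=1440 via (B,hash)
  {ABCD}: card=1500; try (C,hash)→2460, (D,hash)→3380, (C,nl_idx)→4740, (C,merge)→4860, (D,merge)→7160, (C,nl)→19440 …(+1); best=2460 via (C,hash)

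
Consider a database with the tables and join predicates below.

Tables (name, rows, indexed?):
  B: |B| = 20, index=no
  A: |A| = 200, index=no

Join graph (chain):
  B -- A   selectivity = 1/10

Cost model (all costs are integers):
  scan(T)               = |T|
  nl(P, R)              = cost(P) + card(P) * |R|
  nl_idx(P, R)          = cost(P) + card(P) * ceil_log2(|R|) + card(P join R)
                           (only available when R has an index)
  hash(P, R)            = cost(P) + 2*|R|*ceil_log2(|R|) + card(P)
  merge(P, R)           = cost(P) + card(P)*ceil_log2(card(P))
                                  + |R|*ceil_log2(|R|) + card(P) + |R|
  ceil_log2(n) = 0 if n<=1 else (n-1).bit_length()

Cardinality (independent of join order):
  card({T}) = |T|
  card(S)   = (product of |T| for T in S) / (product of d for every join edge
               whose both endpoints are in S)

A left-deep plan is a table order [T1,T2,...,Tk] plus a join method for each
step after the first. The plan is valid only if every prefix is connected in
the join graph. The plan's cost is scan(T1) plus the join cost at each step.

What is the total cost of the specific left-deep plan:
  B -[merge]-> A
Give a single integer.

1940

step 1: scan B: cost=20, card=20
step 2: join A via merge
    card(P join A) = 20*200/(10) = 400
    cost = 20 + 20*5 + 200*8 + 20 + 200 = 1940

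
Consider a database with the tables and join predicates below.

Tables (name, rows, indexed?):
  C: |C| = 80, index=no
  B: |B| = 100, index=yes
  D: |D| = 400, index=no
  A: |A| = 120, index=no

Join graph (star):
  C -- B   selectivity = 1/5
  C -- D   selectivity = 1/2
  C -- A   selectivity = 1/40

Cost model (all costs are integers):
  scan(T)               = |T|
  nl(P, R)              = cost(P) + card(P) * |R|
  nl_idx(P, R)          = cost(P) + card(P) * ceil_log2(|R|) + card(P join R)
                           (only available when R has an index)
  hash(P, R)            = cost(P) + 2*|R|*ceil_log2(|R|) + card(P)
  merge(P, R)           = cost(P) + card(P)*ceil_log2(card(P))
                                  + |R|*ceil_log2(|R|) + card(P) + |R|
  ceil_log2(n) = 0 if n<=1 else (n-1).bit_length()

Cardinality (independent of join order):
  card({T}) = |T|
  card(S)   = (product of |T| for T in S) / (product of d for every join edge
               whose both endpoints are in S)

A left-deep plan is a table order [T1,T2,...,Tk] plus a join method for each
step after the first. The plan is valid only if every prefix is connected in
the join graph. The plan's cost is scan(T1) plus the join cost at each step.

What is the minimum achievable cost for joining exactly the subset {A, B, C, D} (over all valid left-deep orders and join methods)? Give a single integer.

Selinger DP over subsets of {A,B,C,D}:
  {C}: scan cost=80, card=80
  {B}: scan cost=100, card=100
  {D}: scan cost=400, card=400
  {A}: scan cost=120, card=120
  {BC}: card=1600; try (C,hash)→1320, (B,merge)→1520, (C,merge)→1540, (B,hash)→1560, (B,nl_idx)→2240, (B,nl)→8080 …(+1); best=1320 via (C,hash)
  {CD}: card=16000; try (C,hash)→1920, (D,merge)→4720, (C,merge)→5040, (D,hash)→7360, (D,nl)→32080, (C,nl)→32400; best=1920 via (C,hash)
  {AC}: card=240; try (C,hash)→1360, (A,merge)→1680, (C,merge)→1720, (A,hash)→1840, (A,nl)→9680, (C,nl)→9720; best=1360 via (C,hash)
  {BCD}: card=320000; try (D,hash)→10120, (B,hash)→19320, (D,merge)→24520, (B,merge)→242720, (B,nl_idx)→433920, (D,nl)→641320 …(+1); best=10120 via (D,hash)
  {ABC}: card=4800; try (B,hash)→3000, (B,merge)→4320, (A,hash)→4600, (B,nl_idx)→7840, (A,merge)→21480, (B,nl)→25360 …(+1); best=3000 via (B,hash)
  {ACD}: card=48000; try (D,merge)→7520, (D,hash)→8800, (A,hash)→19600, (D,nl)→97360, (A,merge)→242880, (A,nl)→1921920; best=7520 via (D,merge)
  {ABCD}: card=960000; try (D,hash)→15000, (B,hash)→56920, (D,merge)→74200, (A,hash)→331800, (B,merge)→824320, (B,nl_idx)→1303520 …(+4); best=15000 via (D,hash)

15000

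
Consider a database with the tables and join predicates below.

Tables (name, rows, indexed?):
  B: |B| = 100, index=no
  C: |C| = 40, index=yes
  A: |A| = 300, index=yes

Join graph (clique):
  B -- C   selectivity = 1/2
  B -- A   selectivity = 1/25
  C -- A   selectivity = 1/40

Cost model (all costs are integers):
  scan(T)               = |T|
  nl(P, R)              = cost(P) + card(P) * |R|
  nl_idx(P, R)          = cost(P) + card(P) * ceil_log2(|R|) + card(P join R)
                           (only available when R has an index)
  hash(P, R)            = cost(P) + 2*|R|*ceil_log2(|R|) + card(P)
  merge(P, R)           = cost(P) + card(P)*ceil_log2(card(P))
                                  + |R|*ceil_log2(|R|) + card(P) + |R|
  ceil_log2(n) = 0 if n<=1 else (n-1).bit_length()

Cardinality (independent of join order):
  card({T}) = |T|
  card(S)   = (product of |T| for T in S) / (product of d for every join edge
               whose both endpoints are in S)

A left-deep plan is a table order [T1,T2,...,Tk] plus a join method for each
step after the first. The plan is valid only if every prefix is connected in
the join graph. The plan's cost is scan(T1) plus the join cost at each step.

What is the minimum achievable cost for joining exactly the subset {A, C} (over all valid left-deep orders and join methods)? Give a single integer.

Selinger DP over subsets of {A,C}:
  {C}: scan cost=40, card=40
  {A}: scan cost=300, card=300
  {AC}: card=300; try (A,nl_idx)→700, (C,hash)→1080, (C,nl_idx)→2400, (A,merge)→3320, (C,merge)→3580, (A,hash)→5480 …(+2); best=700 via (A,nl_idx)

700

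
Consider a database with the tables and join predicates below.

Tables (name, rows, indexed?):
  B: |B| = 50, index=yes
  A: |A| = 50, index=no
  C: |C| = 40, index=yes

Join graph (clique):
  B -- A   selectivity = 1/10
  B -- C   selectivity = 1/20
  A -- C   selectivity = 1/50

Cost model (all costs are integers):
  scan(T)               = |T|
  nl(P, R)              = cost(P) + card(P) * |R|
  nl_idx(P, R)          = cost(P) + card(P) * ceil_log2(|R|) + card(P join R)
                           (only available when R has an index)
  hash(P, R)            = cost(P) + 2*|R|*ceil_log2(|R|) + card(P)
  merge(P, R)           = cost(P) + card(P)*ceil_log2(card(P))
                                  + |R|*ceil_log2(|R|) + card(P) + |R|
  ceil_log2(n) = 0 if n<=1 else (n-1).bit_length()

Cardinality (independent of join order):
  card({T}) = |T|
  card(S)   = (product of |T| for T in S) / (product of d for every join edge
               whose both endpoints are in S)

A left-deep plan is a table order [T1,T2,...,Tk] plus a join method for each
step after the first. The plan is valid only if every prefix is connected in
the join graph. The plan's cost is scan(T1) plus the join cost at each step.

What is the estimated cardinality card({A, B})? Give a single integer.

Tables in S: A(50), B(50)
Edges inside S: B-A(d=10)
numerator = 50 * 50 = 2500
denominator = 10 = 10
card(S) = 2500 / 10 = 250

250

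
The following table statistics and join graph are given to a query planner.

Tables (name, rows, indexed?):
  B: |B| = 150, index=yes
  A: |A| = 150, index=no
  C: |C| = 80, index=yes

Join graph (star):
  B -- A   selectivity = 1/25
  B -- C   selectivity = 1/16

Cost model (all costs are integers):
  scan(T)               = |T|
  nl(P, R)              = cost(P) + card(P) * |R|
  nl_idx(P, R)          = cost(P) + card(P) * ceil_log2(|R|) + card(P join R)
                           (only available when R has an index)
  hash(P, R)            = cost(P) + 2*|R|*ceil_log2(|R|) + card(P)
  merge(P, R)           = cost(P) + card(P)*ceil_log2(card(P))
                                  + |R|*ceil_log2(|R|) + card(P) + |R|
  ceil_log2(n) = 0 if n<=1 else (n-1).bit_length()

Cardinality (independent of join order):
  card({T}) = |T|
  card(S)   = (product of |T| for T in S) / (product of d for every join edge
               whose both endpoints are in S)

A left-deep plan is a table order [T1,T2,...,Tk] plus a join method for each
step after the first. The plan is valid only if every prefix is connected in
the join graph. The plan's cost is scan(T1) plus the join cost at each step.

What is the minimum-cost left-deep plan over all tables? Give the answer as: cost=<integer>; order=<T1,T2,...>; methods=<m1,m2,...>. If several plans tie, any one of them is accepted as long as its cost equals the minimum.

cost=4270; order=A,B,C; methods=nl_idx,hash

Selinger DP (subsets sized 1..n):
  {B}: scan cost=150, card=150
  {A}: scan cost=150, card=150
  {C}: scan cost=80, card=80
  {AB}: card=900; try (B,nl_idx)→2250, (B,hash)→2700, (A,hash)→2700, (B,merge)→2850, (A,merge)→2850, (B,nl)→22650 …(+1); best=2250 via (B,nl_idx)
  {BC}: card=750; try (C,hash)→1420, (B,nl_idx)→1470, (C,nl_idx)→1950, (B,merge)→2070, (C,merge)→2140, (B,hash)→2560 …(+2); best=1420 via (C,hash)
  {ABC}: card=4500; try (C,hash)→4270, (A,hash)→4570, (A,merge)→11020, (C,merge)→12790, (C,nl_idx)→13050, (C,nl)→74250 …(+1); best=4270 via (C,hash)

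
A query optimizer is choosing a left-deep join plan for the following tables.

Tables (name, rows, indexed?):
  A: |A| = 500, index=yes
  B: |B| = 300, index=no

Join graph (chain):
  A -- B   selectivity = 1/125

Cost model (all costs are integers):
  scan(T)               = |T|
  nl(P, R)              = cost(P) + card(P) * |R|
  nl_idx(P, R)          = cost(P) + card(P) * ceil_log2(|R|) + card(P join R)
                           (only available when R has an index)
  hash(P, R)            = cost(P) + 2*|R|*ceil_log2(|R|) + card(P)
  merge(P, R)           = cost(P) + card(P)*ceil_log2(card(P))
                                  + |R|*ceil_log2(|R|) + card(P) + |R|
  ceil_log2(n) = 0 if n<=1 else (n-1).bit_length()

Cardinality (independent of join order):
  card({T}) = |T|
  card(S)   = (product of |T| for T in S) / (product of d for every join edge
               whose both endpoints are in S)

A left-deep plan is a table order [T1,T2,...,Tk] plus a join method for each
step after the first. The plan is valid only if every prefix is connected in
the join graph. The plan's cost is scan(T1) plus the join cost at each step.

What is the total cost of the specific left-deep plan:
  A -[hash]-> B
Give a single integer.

step 1: scan A: cost=500, card=500
step 2: join B via hash
    card(P join B) = 500*300/(125) = 1200
    cost = 500 + 2*300*9 + 500 = 6400

6400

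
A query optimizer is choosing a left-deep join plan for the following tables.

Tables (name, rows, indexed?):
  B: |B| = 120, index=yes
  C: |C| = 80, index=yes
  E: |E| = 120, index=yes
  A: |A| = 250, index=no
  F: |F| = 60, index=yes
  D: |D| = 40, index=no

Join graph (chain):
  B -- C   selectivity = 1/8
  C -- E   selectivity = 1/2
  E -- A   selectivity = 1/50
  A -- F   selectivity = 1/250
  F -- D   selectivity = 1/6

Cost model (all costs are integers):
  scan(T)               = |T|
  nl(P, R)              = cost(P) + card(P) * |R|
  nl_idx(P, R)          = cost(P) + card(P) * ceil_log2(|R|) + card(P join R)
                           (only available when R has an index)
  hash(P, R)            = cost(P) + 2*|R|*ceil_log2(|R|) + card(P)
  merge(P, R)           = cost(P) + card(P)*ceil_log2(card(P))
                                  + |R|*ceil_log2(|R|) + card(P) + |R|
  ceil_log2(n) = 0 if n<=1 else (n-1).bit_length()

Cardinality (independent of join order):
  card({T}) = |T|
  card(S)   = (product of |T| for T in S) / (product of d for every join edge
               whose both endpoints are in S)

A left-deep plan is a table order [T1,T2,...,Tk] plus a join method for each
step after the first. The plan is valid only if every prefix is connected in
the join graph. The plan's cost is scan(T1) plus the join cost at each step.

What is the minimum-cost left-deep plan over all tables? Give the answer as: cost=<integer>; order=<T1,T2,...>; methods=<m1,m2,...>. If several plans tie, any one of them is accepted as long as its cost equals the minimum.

cost=44568; order=A,F,E,D,C,B; methods=hash,nl_idx,hash,hash,hash

Selinger DP (subsets sized 1..n):
  {B}: scan cost=120, card=120
  {C}: scan cost=80, card=80
  {E}: scan cost=120, card=120
  {A}: scan cost=250, card=250
  {F}: scan cost=60, card=60
  {D}: scan cost=40, card=40
  {BC}: card=1200; try (C,hash)→1360, (B,merge)→1680, (C,merge)→1720, (B,hash)→1840, (B,nl_idx)→1840, (C,nl_idx)→2160 …(+2); best=1360 via (C,hash)
  {CE}: card=4800; try (C,hash)→1360, (E,merge)→1680, (C,merge)→1720, (E,hash)→1840, (E,nl_idx)→5440, (C,nl_idx)→5760 …(+2); best=1360 via (C,hash)
  {AE}: card=600; try (E,hash)→2180, (E,nl_idx)→2600, (A,merge)→3330, (E,merge)→3460, (A,hash)→4240, (A,nl)→30120 …(+1); best=2180 via (E,hash)
  {AF}: card=60; try (F,hash)→1220, (F,nl_idx)→1810, (A,merge)→2730, (F,merge)→2920, (A,hash)→4120, (A,nl)→15060 …(+1); best=1220 via (F,hash)
  {DF}: card=400; try (D,hash)→600, (F,nl_idx)→680, (F,merge)→740, (D,merge)→760, (F,hash)→800, (F,nl)→2440 …(+1); best=600 via (D,hash)
  {BCE}: card=72000; try (E,hash)→4240, (B,hash)→7840, (E,merge)→16720, (B,merge)→69520, (E,nl_idx)→81760, (B,nl_idx)→106960 …(+2); best=4240 via (E,hash)
  {ACE}: card=24000; try (C,hash)→3900, (C,merge)→9420, (A,hash)→10160, (C,nl_idx)→30380, (C,nl)→50180, (A,merge)→70810 …(+1); best=3900 via (C,hash)
  {AEF}: card=144; try (E,nl_idx)→1784, (E,merge)→2600, (E,hash)→2960, (F,hash)→3500, (F,nl_idx)→5924, (E,nl)→8420 …(+2); best=1784 via (E,nl_idx)
  {ADF}: card=400; try (D,hash)→1760, (D,merge)→1920, (D,nl)→3620, (A,hash)→5000, (A,merge)→6850, (A,nl)→100600; best=1760 via (D,hash)
  {ABCE}: card=360000; try (B,hash)→29580, (A,hash)→80240, (B,merge)→388860, (B,nl_idx)→531900, (A,merge)→1302490, (B,nl)→2883900 …(+1); best=29580 via (B,hash)
  {ACEF}: card=5760; try (C,hash)→3048, (C,merge)→3720, (C,nl_idx)→8552, (C,nl)→13304, (F,hash)→28620, (F,nl_idx)→153660 …(+2); best=3048 via (C,hash)
  {ADEF}: card=960; try (D,hash)→2408, (D,merge)→3360, (E,hash)→3840, (E,nl_idx)→5520, (E,merge)→6720, (D,nl)→7544 …(+1); best=2408 via (D,hash)
  {ABCEF}: card=86400; try (B,hash)→10488, (B,merge)→84648, (B,nl_idx)→129768, (F,hash)→390300, (B,nl)→694248, (F,nl_idx)→2275980 …(+2); best=10488 via (B,hash)
  {ACDEF}: card=38400; try (C,hash)→4488, (D,hash)→9288, (C,merge)→13608, (C,nl_idx)→47528, (C,nl)→79208, (D,merge)→83968 …(+1); best=4488 via (C,hash)
  {ABCDEF}: card=576000; try (B,hash)→44568, (D,hash)→97368, (B,merge)→658248, (B,nl_idx)→849288, (D,merge)→1565968, (D,nl)→3466488 …(+1); best=44568 via (B,hash)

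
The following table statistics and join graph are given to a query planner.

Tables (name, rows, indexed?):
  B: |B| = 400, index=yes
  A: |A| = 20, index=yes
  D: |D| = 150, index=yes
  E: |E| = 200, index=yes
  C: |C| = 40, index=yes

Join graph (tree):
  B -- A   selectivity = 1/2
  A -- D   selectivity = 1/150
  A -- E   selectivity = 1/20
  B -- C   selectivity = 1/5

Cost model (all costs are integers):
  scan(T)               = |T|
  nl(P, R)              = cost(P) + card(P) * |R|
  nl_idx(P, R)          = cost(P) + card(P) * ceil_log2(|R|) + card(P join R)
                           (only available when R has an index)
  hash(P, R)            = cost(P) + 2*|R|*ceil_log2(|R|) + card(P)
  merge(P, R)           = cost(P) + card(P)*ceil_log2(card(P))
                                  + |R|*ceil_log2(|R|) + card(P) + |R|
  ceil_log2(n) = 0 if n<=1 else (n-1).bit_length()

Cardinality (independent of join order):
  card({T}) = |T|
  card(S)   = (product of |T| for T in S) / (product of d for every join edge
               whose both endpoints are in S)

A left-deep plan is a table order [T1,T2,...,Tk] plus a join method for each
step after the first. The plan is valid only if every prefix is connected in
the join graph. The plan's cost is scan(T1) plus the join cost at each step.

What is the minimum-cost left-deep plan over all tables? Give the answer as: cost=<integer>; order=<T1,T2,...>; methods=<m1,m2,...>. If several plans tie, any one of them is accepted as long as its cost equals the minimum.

Selinger DP (subsets sized 1..n):
  {B}: scan cost=400, card=400
  {A}: scan cost=20, card=20
  {D}: scan cost=150, card=150
  {E}: scan cost=200, card=200
  {C}: scan cost=40, card=40
  {AB}: card=4000; try (A,hash)→1000, (B,merge)→4140, (B,nl_idx)→4200, (A,merge)→4520, (A,nl_idx)→6400, (B,hash)→7240 …(+2); best=1000 via (A,hash)
  {BC}: card=3200; try (C,hash)→1280, (B,nl_idx)→3600, (B,merge)→4320, (C,merge)→4680, (C,nl_idx)→6000, (B,hash)→7280 …(+2); best=1280 via (C,hash)
  {AD}: card=20; try (D,nl_idx)→200, (A,hash)→500, (A,nl_idx)→920, (D,merge)→1490, (A,merge)→1620, (D,hash)→2440 …(+2); best=200 via (D,nl_idx)
  {AE}: card=200; try (E,nl_idx)→380, (A,hash)→600, (A,nl_idx)→1400, (E,merge)→1940, (A,merge)→2120, (E,hash)→3240 …(+2); best=380 via (E,nl_idx)
  {ABD}: card=4000; try (B,merge)→4320, (B,nl_idx)→4380, (D,hash)→7400, (B,hash)→7420, (B,nl)→8200, (D,nl_idx)→37000 …(+2); best=4320 via (B,merge)
  {ABE}: card=40000; try (B,merge)→6180, (B,hash)→7780, (E,hash)→8200, (B,nl_idx)→42180, (E,merge)→54800, (E,nl_idx)→73000 …(+2); best=6180 via (B,merge)
  {ABC}: card=32000; try (A,hash)→4680, (C,hash)→5480, (A,merge)→43000, (A,nl_idx)→49280, (C,merge)→53280, (C,nl_idx)→57000 …(+2); best=4680 via (A,hash)
  {ADE}: card=200; try (E,nl_idx)→560, (E,merge)→2120, (D,nl_idx)→2180, (D,hash)→2980, (E,hash)→3420, (D,merge)→3530 …(+2); best=560 via (E,nl_idx)
  {ABDE}: card=40000; try (B,merge)→6360, (B,hash)→7960, (E,hash)→11520, (B,nl_idx)→42360, (D,hash)→48580, (E,merge)→58120 …(+6); best=6360 via (B,merge)
  {ABCD}: card=32000; try (C,hash)→8800, (D,hash)→39080, (C,merge)→56600, (C,nl_idx)→60320, (C,nl)→164320, (D,nl_idx)→292680 …(+2); best=8800 via (C,hash)
  {ABCE}: card=320000; try (E,hash)→39880, (C,hash)→46660, (E,merge)→518480, (C,nl_idx)→566180, (E,nl_idx)→580680, (C,merge)→686460 …(+2); best=39880 via (E,hash)
  {ABCDE}: card=320000; try (E,hash)→44000, (C,hash)→46840, (D,hash)→362280, (E,merge)→522600, (C,nl_idx)→566360, (E,nl_idx)→584800 …(+6); best=44000 via (E,hash)

cost=44000; order=A,D,B,C,E; methods=nl_idx,merge,hash,hash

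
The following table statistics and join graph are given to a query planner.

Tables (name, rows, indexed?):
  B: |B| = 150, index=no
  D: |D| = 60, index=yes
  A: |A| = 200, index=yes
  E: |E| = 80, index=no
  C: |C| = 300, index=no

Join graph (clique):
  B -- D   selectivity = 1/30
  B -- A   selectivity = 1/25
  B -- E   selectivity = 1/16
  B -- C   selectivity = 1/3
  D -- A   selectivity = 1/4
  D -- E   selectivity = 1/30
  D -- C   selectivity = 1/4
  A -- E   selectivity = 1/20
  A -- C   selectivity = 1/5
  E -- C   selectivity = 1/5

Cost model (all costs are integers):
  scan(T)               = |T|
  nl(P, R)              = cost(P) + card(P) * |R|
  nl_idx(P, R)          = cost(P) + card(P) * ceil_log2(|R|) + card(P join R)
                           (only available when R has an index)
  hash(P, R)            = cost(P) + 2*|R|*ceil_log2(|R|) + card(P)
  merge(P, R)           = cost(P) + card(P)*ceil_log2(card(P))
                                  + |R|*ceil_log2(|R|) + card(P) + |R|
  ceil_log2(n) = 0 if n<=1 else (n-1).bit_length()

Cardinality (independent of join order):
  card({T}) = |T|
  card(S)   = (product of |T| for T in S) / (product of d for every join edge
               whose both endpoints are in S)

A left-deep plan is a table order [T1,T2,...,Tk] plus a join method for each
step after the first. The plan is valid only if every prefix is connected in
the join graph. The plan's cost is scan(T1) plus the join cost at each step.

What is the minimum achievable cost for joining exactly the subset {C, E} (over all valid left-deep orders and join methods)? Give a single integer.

Selinger DP over subsets of {C,E}:
  {E}: scan cost=80, card=80
  {C}: scan cost=300, card=300
  {CE}: card=4800; try (E,hash)→1720, (C,merge)→3720, (E,merge)→3940, (C,hash)→5560, (C,nl)→24080, (E,nl)→24300; best=1720 via (E,hash)

1720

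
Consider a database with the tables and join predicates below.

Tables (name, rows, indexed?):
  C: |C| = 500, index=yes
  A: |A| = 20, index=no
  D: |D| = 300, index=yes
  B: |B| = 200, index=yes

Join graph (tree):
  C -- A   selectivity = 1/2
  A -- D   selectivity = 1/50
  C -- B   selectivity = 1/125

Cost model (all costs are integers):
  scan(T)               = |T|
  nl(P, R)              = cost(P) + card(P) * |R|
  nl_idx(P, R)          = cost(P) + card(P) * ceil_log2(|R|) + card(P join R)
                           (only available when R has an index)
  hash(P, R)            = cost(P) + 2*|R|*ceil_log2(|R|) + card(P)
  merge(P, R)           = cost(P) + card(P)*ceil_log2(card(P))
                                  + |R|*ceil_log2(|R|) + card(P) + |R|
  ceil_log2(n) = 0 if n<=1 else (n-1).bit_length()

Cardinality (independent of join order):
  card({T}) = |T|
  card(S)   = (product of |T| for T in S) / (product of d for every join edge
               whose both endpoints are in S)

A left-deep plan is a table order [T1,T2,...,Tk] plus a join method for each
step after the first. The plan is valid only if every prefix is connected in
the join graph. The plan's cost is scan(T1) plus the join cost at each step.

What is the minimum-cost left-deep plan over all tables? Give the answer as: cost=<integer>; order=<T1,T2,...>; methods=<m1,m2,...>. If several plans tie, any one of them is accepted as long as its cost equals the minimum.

Selinger DP (subsets sized 1..n):
  {C}: scan cost=500, card=500
  {A}: scan cost=20, card=20
  {D}: scan cost=300, card=300
  {B}: scan cost=200, card=200
  {AC}: card=5000; try (A,hash)→1200, (C,merge)→5140, (C,nl_idx)→5200, (A,merge)→5620, (C,hash)→9040, (C,nl)→10020 …(+1); best=1200 via (A,hash)
  {BC}: card=800; try (C,nl_idx)→2800, (B,hash)→4200, (B,nl_idx)→5300, (C,merge)→7000, (B,merge)→7300, (C,hash)→9400 …(+2); best=2800 via (C,nl_idx)
  {AD}: card=120; try (D,nl_idx)→320, (A,hash)→800, (D,merge)→3140, (A,merge)→3420, (D,hash)→5440, (D,nl)→6020 …(+1); best=320 via (D,nl_idx)
  {ACD}: card=30000; try (C,merge)→6280, (C,hash)→9440, (D,hash)→11600, (C,nl_idx)→31400, (C,nl)→60320, (D,merge)→74200 …(+2); best=6280 via (C,merge)
  {ABC}: card=8000; try (A,hash)→3800, (B,hash)→9400, (A,merge)→11720, (A,nl)→18800, (B,nl_idx)→49200, (B,merge)→73000 …(+1); best=3800 via (A,hash)
  {ABCD}: card=48000; try (D,hash)→17200, (B,hash)→39480, (D,merge)→118800, (D,nl_idx)→123800, (B,nl_idx)→294280, (B,merge)→488080 …(+2); best=17200 via (D,hash)

cost=17200; order=B,C,A,D; methods=nl_idx,hash,hash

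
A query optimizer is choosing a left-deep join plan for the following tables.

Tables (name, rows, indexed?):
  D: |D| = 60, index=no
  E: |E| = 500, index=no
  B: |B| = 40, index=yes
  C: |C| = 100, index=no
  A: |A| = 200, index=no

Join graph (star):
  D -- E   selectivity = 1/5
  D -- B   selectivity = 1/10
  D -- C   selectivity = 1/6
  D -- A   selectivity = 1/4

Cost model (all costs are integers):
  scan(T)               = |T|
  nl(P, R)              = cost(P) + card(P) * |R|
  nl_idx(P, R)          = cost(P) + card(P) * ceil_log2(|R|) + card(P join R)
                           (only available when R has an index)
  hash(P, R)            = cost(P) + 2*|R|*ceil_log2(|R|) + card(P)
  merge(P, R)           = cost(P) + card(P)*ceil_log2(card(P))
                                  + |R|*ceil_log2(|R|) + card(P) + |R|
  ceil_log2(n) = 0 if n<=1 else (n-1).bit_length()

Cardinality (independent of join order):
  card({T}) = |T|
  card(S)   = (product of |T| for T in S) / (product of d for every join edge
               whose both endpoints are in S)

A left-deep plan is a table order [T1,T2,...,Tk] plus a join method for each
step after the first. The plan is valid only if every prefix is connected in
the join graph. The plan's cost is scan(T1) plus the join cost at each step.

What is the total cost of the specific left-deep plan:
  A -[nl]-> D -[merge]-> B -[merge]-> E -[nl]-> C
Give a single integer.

step 1: scan A: cost=200, card=200
step 2: join D via nl
    card(P join D) = 200*60/(4) = 3000
    cost = 200 + 200*60 = 12200
step 3: join B via merge
    card(P join B) = 3000*40/(10) = 12000
    cost = 12200 + 3000*12 + 40*6 + 3000 + 40 = 51480
step 4: join E via merge
    card(P join E) = 12000*500/(5) = 1200000
    cost = 51480 + 12000*14 + 500*9 + 12000 + 500 = 236480
step 5: join C via nl
    card(P join C) = 1200000*100/(6) = 20000000
    cost = 236480 + 1200000*100 = 120236480

120236480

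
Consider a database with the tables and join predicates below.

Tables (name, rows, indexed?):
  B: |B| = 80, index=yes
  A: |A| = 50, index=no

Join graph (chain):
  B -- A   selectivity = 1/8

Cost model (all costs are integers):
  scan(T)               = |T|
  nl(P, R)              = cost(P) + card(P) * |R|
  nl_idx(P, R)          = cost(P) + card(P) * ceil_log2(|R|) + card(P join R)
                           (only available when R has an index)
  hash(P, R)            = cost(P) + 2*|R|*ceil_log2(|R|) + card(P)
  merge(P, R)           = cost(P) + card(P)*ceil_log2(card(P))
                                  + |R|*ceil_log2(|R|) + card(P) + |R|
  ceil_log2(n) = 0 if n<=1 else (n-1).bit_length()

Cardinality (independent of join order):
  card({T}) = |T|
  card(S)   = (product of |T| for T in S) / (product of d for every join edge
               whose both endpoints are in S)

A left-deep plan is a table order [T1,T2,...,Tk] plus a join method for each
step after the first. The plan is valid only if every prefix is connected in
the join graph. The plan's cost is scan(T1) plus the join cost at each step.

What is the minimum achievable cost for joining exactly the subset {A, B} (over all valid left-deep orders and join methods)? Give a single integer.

Selinger DP over subsets of {A,B}:
  {B}: scan cost=80, card=80
  {A}: scan cost=50, card=50
  {AB}: card=500; try (A,hash)→760, (B,nl_idx)→900, (B,merge)→1040, (A,merge)→1070, (B,hash)→1220, (B,nl)→4050 …(+1); best=760 via (A,hash)

760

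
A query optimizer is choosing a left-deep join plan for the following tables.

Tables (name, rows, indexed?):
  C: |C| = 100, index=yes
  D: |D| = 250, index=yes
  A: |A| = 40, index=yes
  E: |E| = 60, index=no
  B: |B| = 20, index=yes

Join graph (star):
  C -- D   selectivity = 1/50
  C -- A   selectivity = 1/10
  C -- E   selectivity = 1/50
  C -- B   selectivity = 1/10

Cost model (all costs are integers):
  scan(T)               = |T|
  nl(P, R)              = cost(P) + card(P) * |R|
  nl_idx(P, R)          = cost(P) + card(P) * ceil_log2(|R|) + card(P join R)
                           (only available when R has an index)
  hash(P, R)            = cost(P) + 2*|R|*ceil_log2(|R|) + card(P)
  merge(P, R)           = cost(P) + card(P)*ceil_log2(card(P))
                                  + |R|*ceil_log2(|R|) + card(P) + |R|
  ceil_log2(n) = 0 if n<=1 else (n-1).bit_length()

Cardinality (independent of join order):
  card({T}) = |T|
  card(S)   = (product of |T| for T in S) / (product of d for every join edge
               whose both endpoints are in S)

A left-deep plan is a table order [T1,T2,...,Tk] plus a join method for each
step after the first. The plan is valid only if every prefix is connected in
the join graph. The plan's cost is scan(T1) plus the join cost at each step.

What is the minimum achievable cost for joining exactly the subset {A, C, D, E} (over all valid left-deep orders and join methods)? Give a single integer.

Selinger DP over subsets of {A,C,D,E}:
  {C}: scan cost=100, card=100
  {D}: scan cost=250, card=250
  {A}: scan cost=40, card=40
  {E}: scan cost=60, card=60
  {CD}: card=500; try (D,nl_idx)→1400, (C,hash)→1900, (C,nl_idx)→2500, (D,merge)→3150, (C,merge)→3300, (D,hash)→4200 …(+2); best=1400 via (D,nl_idx)
  {AC}: card=400; try (A,hash)→680, (C,nl_idx)→720, (A,nl_idx)→1100, (C,merge)→1120, (A,merge)→1180, (C,hash)→1480 …(+2); best=680 via (A,hash)
  {CE}: card=120; try (C,nl_idx)→600, (E,hash)→920, (C,merge)→1280, (E,merge)→1320, (C,hash)→1520, (C,nl)→6060 …(+1); best=600 via (C,nl_idx)
  {ACD}: card=2000; try (A,hash)→2380, (D,hash)→5080, (D,nl_idx)→5880, (A,nl_idx)→6400, (A,merge)→6680, (D,merge)→6930 …(+2); best=2380 via (A,hash)
  {CDE}: card=600; try (D,nl_idx)→2160, (E,hash)→2620, (D,merge)→3810, (D,hash)→4720, (E,merge)→6820, (D,nl)→30600 …(+1); best=2160 via (D,nl_idx)
  {ACE}: card=480; try (A,hash)→1200, (E,hash)→1800, (A,nl_idx)→1800, (A,merge)→1840, (E,merge)→5100, (A,nl)→5400 …(+1); best=1200 via (A,hash)
  {ACDE}: card=2400; try (A,hash)→3240, (E,hash)→5100, (D,hash)→5680, (D,nl_idx)→7440, (A,nl_idx)→8160, (D,merge)→8250 …(+5); best=3240 via (A,hash)

3240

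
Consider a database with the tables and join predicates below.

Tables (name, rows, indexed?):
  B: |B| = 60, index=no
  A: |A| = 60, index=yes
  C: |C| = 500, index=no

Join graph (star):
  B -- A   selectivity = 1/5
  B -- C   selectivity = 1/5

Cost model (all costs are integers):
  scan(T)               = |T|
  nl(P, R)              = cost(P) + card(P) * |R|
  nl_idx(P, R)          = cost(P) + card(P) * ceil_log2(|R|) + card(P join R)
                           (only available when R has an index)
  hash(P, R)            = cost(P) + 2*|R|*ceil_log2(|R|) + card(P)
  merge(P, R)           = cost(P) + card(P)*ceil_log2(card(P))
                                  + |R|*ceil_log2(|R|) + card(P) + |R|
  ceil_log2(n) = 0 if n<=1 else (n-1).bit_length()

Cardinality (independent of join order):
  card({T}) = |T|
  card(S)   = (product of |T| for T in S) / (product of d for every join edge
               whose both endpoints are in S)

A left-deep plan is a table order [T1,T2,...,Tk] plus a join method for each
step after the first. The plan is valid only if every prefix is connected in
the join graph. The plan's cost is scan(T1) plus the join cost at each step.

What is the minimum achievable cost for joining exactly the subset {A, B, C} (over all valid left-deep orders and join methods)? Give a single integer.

8440

Selinger DP over subsets of {A,B,C}:
  {B}: scan cost=60, card=60
  {A}: scan cost=60, card=60
  {C}: scan cost=500, card=500
  {AB}: card=720; try (B,hash)→840, (A,hash)→840, (B,merge)→900, (A,merge)→900, (A,nl_idx)→1140, (B,nl)→3660 …(+1); best=840 via (B,hash)
  {BC}: card=6000; try (B,hash)→1720, (C,merge)→5480, (B,merge)→5920, (C,hash)→9120, (C,nl)→30060, (B,nl)→30500; best=1720 via (B,hash)
  {ABC}: card=72000; try (A,hash)→8440, (C,hash)→10560, (C,merge)→13760, (A,merge)→86140, (A,nl_idx)→109720, (C,nl)→360840 …(+1); best=8440 via (A,hash)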